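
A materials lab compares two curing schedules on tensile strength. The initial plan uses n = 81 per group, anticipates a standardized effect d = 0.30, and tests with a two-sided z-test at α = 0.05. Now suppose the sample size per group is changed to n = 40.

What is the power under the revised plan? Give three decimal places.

With n = 40 per group: δ = d·√(n/2) = 0.30 × √(40/2) = 1.3416. Critical value z_{0.025} = 1.960.
Revised power = Φ(δ − 1.960) + Φ(−δ − 1.960) = Φ(-0.618) + Φ(-3.302) = 0.2682 + 0.0005 = 0.2687.

Power ≈ 0.269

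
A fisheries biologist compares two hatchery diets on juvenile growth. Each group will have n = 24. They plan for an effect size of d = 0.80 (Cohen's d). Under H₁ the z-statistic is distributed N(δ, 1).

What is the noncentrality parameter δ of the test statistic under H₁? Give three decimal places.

The noncentrality parameter scales effect size by the design's sample-size factor: δ = d·√(n/2) = 0.80 × √(24/2) = 2.7713

δ ≈ 2.771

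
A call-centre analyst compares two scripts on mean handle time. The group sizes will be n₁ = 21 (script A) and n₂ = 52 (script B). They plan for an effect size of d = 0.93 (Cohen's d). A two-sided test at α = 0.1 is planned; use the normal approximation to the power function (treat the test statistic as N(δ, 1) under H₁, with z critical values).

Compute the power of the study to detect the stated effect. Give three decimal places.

Noncentrality parameter: δ = d / √(1/n₁ + 1/n₂) = 0.93 / √(1/21 + 1/52) = 3.5969
Two-sided α = 0.1 → critical value z_{0.05} = 1.645.
Power = Φ(δ − 1.645) + Φ(−δ − 1.645) = Φ(1.952) + Φ(-5.242) = 0.9745 + 0.0000 = 0.9745.

Power ≈ 0.975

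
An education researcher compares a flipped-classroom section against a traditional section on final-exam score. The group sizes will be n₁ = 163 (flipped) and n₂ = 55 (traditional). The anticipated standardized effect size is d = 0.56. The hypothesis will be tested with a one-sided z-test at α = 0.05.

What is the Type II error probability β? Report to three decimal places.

β ≈ 0.026

Noncentrality parameter: δ = d / √(1/n₁ + 1/n₂) = 0.56 / √(1/163 + 1/55) = 3.5912
One-sided α = 0.05 → critical value z_{0.05} = 1.645.
Power = P(Z > 1.645 − δ) = Φ(1.946) = 0.9742.
Type II error: β = 1 − power = 1 − 0.9742 = 0.0258.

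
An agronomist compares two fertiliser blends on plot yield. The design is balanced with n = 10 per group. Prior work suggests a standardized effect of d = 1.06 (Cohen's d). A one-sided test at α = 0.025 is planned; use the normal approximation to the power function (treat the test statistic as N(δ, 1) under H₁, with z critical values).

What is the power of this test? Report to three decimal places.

Noncentrality parameter: δ = d·√(n/2) = 1.06 × √(10/2) = 2.3702
One-sided α = 0.025 → critical value z_{0.025} = 1.960.
Power = Φ(δ − 1.960) = Φ(0.410) = 0.6592.

Power ≈ 0.659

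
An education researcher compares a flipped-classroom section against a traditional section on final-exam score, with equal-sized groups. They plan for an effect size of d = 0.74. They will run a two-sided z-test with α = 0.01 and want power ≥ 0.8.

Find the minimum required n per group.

Set Φ(δ − 2.576) = 0.8; then δ − 2.576 = Φ⁻¹(0.8) = 0.842, giving δ = 3.417.
(For δ > 0 the lower-tail rejection region contributes negligibly to power, so the one-term inversion is standard.)
δ = d·√(n/2) ⇒ n = 2(δ/d)² = 2 × (3.417 / 0.74)² = 42.66.
Rounding up, n = 43 per group.

n = 43 per group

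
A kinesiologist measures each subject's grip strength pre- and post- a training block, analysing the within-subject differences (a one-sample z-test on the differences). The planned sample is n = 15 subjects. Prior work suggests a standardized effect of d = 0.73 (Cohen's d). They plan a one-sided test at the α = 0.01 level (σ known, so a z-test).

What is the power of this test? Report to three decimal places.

Noncentrality parameter: δ = d·√n = 0.73 × √15 = 2.8273
Critical value for a one-sided test at α = 0.01: z_α = 2.326.
Power = Φ(δ − 2.326) = Φ(0.501) = 0.6918.

Power ≈ 0.692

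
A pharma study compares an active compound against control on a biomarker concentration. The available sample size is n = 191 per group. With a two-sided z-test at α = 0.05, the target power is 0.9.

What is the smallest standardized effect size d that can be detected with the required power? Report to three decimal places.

d ≈ 0.332

Need Φ(δ − 1.960) = 0.9, so δ = 1.960 + 1.282 = 3.242.
(The second rejection-region term Φ(−δ − z_{α/2}) is negligible and dropped.)
δ = d·√(n/2) ⇒ d = δ/√(n/2) = 3.242/√(191/2) = 0.3317.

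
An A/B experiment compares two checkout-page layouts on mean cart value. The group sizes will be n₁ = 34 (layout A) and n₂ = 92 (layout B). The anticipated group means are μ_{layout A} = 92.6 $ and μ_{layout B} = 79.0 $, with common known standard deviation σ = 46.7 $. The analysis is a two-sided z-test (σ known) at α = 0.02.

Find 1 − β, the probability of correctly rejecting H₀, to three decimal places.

Power ≈ 0.191

Standardized effect: d = |μ_{layout A} − μ_{layout B}| / σ = |92.6 − 79.0| / 46.7 = 0.2912
Noncentrality parameter: δ = d / √(1/n₁ + 1/n₂) = 0.2912 / √(1/34 + 1/92) = 1.4510
Two-sided α = 0.02 → critical value z_{0.01} = 2.326.
Power = Φ(δ − 2.326) + Φ(−δ − 2.326) = Φ(-0.875) + Φ(-3.777) = 0.1907 + 0.0001 = 0.1908.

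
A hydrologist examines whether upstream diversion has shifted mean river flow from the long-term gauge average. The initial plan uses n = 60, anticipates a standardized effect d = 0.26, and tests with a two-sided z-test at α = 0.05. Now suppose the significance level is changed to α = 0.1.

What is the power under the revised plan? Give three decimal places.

Power ≈ 0.644

δ = d·√n = 0.26 × √60 = 2.0140 (unchanged). New critical value: z_{0.05} = 1.645.
Revised power = Φ(δ − 1.645) + Φ(−δ − 1.645) = Φ(0.369) + Φ(-3.659) = 0.6440 + 0.0001 = 0.6441.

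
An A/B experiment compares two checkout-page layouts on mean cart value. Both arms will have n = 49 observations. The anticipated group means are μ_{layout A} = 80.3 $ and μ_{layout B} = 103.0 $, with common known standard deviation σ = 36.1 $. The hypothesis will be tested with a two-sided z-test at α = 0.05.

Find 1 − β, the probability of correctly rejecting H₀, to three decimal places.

Standardized effect: d = |μ_{layout A} − μ_{layout B}| / σ = |80.3 − 103.0| / 36.1 = 0.6288
Noncentrality parameter: δ = d·√(n/2) = 0.6288 × √(49/2) = 3.1124
Critical value for a two-sided test at α = 0.05: z_{α/2} = 1.960.
Power = Φ(δ − 1.960) + Φ(−δ − 1.960) = Φ(1.152) + Φ(-5.072) = 0.8754 + 0.0000 = 0.8754.

Power ≈ 0.875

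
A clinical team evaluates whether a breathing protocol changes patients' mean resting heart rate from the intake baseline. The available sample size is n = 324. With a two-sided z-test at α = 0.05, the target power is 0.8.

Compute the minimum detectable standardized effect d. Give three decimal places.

d ≈ 0.156

Need Φ(δ − 1.960) = 0.8, so δ = 1.960 + 0.842 = 2.802.
(The second rejection-region term Φ(−δ − z_{α/2}) is negligible and dropped.)
δ = d·√n ⇒ d = δ/√n = 2.802/√324 = 0.1556.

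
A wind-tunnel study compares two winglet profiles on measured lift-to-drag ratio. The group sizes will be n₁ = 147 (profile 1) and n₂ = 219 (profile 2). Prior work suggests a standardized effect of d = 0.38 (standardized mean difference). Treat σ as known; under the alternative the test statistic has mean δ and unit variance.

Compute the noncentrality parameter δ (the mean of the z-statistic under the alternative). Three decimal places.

The noncentrality parameter scales effect size by the design's sample-size factor: δ = d / √(1/n₁ + 1/n₂) = 0.38 / √(1/147 + 1/219) = 3.5639

δ ≈ 3.564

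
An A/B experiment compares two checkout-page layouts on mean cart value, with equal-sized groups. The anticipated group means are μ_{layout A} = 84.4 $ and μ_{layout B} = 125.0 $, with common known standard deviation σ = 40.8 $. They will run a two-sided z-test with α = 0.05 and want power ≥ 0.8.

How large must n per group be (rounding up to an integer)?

Standardized effect: d = |μ_{layout A} − μ_{layout B}| / σ = |84.4 − 125.0| / 40.8 = 0.9951
Set Φ(δ − 1.960) = 0.8; then δ − 1.960 = Φ⁻¹(0.8) = 0.842, giving δ = 2.802.
(The Φ(−δ − z_{α/2}) term is vanishingly small for δ > 0 and is dropped in the standard sample-size formula.)
δ = d·√(n/2) ⇒ n = 2(δ/d)² = 2 × (2.802 / 0.9951)² = 15.85.
Rounding up, n = 16 per group.

n = 16 per group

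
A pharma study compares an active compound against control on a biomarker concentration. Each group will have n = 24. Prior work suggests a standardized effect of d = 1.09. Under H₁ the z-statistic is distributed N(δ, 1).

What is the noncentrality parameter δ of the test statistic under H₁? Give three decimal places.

δ ≈ 3.776

The noncentrality parameter scales effect size by the design's sample-size factor: δ = d·√(n/2) = 1.09 × √(24/2) = 3.7759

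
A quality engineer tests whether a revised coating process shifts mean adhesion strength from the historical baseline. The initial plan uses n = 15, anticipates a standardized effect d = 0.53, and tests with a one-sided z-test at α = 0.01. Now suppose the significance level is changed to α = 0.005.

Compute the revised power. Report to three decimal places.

δ = d·√n = 0.53 × √15 = 2.0527 (unchanged). New critical value: z_{0.005} = 2.576.
Revised power = Φ(δ − 2.576) = Φ(-0.523) = 0.3004.

Power ≈ 0.300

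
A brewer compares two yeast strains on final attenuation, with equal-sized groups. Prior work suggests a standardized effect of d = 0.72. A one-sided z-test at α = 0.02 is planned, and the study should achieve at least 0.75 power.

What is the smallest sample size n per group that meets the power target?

For power 0.75 need Φ(δ − z_{0.02}) = 0.75, so δ = z_{0.02} + z_{0.25} = 2.054 + 0.674 = 2.728.
δ = d·√(n/2) ⇒ n = 2(δ/d)² = 2 × (2.728 / 0.72)² = 28.72.
Rounding up, n = 29 per group.

n = 29 per group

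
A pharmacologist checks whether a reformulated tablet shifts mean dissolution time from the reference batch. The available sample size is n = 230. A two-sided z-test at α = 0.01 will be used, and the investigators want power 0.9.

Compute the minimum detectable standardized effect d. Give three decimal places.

Need Φ(δ − 2.576) = 0.9, so δ = 2.576 + 1.282 = 3.857.
(The second rejection-region term Φ(−δ − z_{α/2}) is negligible and dropped.)
δ = d·√n ⇒ d = δ/√n = 3.857/√230 = 0.2543.

d ≈ 0.254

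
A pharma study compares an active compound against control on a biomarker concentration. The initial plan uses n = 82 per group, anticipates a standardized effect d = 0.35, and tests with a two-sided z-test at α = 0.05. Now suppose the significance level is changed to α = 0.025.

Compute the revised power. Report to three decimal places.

δ = d·√(n/2) = 0.35 × √(82/2) = 2.2411 (unchanged). New critical value: z_{0.0125} = 2.241.
Revised power = Φ(δ − 2.241) + Φ(−δ − 2.241) = Φ(0.000) + Φ(-4.482) = 0.4999 + 0.0000 = 0.4999.

Power ≈ 0.500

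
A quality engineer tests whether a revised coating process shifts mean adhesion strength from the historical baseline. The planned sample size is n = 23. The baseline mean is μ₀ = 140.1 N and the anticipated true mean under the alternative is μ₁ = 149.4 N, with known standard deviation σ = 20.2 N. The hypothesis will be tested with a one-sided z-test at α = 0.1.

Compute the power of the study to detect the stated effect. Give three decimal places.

Standardized effect: d = |μ₁ − μ₀| / σ = |149.4 − 140.1| / 20.2 = 0.4604
Noncentrality parameter: δ = d·√n = 0.4604 × √23 = 2.2080
Critical value for a one-sided test at α = 0.1: z_α = 1.282.
Power = Φ(δ − 1.282) = Φ(0.926) = 0.8229.

Power ≈ 0.823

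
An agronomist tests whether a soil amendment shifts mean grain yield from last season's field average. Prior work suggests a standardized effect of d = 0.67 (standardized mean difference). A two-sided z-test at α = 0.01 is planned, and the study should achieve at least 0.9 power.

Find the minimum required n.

For power 0.9 need Φ(δ − z_{0.005}) = 0.9, so δ = z_{0.005} + z_{0.10} = 2.576 + 1.282 = 3.857.
(The Φ(−δ − z_{α/2}) term is vanishingly small for δ > 0 and is dropped in the standard sample-size formula.)
δ = d·√n ⇒ n = (δ/d)² = (3.857 / 0.67)² = 33.15.
Round up to the next whole unit.

n = 34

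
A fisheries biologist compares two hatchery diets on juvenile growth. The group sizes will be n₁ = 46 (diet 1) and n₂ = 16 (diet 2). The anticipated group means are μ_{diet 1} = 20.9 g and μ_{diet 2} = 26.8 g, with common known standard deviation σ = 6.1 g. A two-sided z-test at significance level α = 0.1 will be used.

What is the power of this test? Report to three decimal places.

Standardized effect: d = |μ_{diet 1} − μ_{diet 2}| / σ = |20.9 − 26.8| / 6.1 = 0.9672
Noncentrality parameter: δ = d / √(1/n₁ + 1/n₂) = 0.9672 / √(1/46 + 1/16) = 3.3325
Two-sided α = 0.1 → critical value z_{0.05} = 1.645.
Power = Φ(δ − 1.645) + Φ(−δ − 1.645) = Φ(1.688) + Φ(-4.977) = 0.9543 + 0.0000 = 0.9543.

Power ≈ 0.954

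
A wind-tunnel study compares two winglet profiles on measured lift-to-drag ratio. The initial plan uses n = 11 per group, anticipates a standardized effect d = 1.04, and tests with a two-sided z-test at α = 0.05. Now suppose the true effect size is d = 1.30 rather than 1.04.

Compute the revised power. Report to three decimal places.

Power ≈ 0.862

With d = 1.30: δ = d·√(n/2) = 1.30 × √(11/2) = 3.0488. Critical value z_{0.025} = 1.960.
Revised power = Φ(δ − 1.960) + Φ(−δ − 1.960) = Φ(1.089) + Φ(-5.009) = 0.8619 + 0.0000 = 0.8619.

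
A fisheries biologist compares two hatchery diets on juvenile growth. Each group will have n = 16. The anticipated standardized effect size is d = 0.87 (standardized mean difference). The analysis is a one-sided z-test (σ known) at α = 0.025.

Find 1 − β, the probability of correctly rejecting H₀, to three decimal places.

Power ≈ 0.692

Noncentrality parameter: δ = d·√(n/2) = 0.87 × √(16/2) = 2.4607
One-sided α = 0.025 → critical value z_{0.025} = 1.960.
Power = Φ(δ − 1.960) = Φ(0.501) = 0.6917.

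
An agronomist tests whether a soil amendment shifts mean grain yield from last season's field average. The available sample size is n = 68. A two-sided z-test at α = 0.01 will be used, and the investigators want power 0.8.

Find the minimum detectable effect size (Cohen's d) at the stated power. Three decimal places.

d ≈ 0.414

Need Φ(δ − 2.576) = 0.8, so δ = 2.576 + 0.842 = 3.417.
(The second rejection-region term Φ(−δ − z_{α/2}) is negligible and dropped.)
δ = d·√n ⇒ d = δ/√n = 3.417/√68 = 0.4144.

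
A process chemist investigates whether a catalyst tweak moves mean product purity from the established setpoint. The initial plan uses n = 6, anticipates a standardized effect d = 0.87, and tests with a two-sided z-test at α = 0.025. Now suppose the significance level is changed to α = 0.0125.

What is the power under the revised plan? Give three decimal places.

δ = d·√n = 0.87 × √6 = 2.1311 (unchanged). New critical value: z_{0.0063} = 2.498.
Revised power = Φ(δ − 2.498) + Φ(−δ − 2.498) = Φ(-0.367) + Φ(-4.629) = 0.3569 + 0.0000 = 0.3569.

Power ≈ 0.357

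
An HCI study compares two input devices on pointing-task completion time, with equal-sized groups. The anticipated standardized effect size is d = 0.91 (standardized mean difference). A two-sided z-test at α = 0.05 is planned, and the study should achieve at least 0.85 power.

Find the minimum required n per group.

n = 22 per group

For power 0.85 need Φ(δ − z_{0.025}) = 0.85, so δ = z_{0.025} + z_{0.15} = 1.960 + 1.036 = 2.996.
(For δ > 0 the lower-tail rejection region contributes negligibly to power, so the one-term inversion is standard.)
δ = d·√(n/2) ⇒ n = 2(δ/d)² = 2 × (2.996 / 0.91)² = 21.68.
Rounding up, n = 22 per group.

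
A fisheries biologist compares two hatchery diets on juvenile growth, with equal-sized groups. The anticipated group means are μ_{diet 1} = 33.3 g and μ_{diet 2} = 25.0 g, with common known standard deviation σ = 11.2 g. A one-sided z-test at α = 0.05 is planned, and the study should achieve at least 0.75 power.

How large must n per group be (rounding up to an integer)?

Standardized effect: d = |μ_{diet 1} − μ_{diet 2}| / σ = |33.3 − 25.0| / 11.2 = 0.7411
For power 0.75 need Φ(δ − z_{0.05}) = 0.75, so δ = z_{0.05} + z_{0.25} = 1.645 + 0.674 = 2.319.
δ = d·√(n/2) ⇒ n = 2(δ/d)² = 2 × (2.319 / 0.7411)² = 19.59.
Rounding up, n = 20 per group.

n = 20 per group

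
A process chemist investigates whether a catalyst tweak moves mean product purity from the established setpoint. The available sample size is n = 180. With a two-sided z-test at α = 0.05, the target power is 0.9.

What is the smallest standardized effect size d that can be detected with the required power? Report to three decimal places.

Need Φ(δ − 1.960) = 0.9, so δ = 1.960 + 1.282 = 3.242.
(The second rejection-region term Φ(−δ − z_{α/2}) is negligible and dropped.)
δ = d·√n ⇒ d = δ/√n = 3.242/√180 = 0.2416.

d ≈ 0.242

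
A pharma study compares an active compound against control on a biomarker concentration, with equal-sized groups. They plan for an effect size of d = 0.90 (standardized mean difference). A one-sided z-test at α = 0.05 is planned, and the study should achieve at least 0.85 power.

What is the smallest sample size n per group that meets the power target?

n = 18 per group

Set Φ(δ − 1.645) = 0.85; then δ − 1.645 = Φ⁻¹(0.85) = 1.036, giving δ = 2.681.
δ = d·√(n/2) ⇒ n = 2(δ/d)² = 2 × (2.681 / 0.90)² = 17.75.
Round up to the next whole unit.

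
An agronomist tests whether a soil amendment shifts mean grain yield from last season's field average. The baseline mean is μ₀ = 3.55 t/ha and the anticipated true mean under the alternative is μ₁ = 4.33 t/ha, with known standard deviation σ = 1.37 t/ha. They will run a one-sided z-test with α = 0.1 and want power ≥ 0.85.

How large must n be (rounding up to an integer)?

Standardized effect: d = |μ₁ − μ₀| / σ = |4.33 − 3.55| / 1.37 = 0.5693
For power 0.85 need Φ(δ − z_{0.1}) = 0.85, so δ = z_{0.1} + z_{0.15} = 1.282 + 1.036 = 2.318.
δ = d·√n ⇒ n = (δ/d)² = (2.318 / 0.5693)² = 16.58.
Rounding up, n = 17.

n = 17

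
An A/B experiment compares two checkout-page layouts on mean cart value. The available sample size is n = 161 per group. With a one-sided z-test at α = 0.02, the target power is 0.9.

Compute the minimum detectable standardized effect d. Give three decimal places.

Need Φ(δ − 2.054) = 0.9, so δ = 2.054 + 1.282 = 3.335.
δ = d·√(n/2) ⇒ d = δ/√(n/2) = 3.335/√(161/2) = 0.3717.

d ≈ 0.372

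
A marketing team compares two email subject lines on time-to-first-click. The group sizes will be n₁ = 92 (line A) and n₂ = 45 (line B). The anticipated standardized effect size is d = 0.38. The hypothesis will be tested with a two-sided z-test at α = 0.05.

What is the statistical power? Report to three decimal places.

Noncentrality parameter: δ = d / √(1/n₁ + 1/n₂) = 0.38 / √(1/92 + 1/45) = 2.0889
Critical value for a two-sided test at α = 0.05: z_{α/2} = 1.960.
Power = Φ(δ − 1.960) + Φ(−δ − 1.960) = Φ(0.129) + Φ(-4.049) = 0.5513 + 0.0000 = 0.5513.

Power ≈ 0.551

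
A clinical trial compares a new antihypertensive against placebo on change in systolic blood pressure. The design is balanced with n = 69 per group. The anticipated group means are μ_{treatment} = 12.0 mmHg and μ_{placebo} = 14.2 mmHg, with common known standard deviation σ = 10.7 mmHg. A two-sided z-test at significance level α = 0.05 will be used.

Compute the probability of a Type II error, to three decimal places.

Standardized effect: d = |μ_{treatment} − μ_{placebo}| / σ = |12.0 − 14.2| / 10.7 = 0.2056
Noncentrality parameter: δ = d·√(n/2) = 0.2056 × √(69/2) = 1.2077
Two-sided α = 0.05 → critical value z_{0.025} = 1.960.
Power = Φ(δ − 1.960) + Φ(−δ − 1.960) = Φ(-0.752) + Φ(-3.168) = 0.2259 + 0.0008 = 0.2267.
Type II error: β = 1 − power = 1 − 0.2267 = 0.7733.

β ≈ 0.773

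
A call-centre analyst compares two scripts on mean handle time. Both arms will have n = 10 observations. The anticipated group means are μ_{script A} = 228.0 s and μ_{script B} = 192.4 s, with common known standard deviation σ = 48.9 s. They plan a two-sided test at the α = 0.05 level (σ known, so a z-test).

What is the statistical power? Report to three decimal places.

Standardized effect: d = |μ_{script A} − μ_{script B}| / σ = |228.0 − 192.4| / 48.9 = 0.7280
Noncentrality parameter: δ = d·√(n/2) = 0.7280 × √(10/2) = 1.6279
Critical value for a two-sided test at α = 0.05: z_{α/2} = 1.960.
Power = Φ(δ − 1.960) + Φ(−δ − 1.960) = Φ(-0.332) + Φ(-3.588) = 0.3699 + 0.0002 = 0.3701.

Power ≈ 0.370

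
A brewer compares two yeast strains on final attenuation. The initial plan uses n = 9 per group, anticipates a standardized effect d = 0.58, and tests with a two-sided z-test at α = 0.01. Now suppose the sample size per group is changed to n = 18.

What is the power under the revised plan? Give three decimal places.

Power ≈ 0.202

With n = 18 per group: δ = d·√(n/2) = 0.58 × √(18/2) = 1.7400. Critical value z_{0.005} = 2.576.
Revised power = Φ(δ − 2.576) + Φ(−δ − 2.576) = Φ(-0.836) + Φ(-4.316) = 0.2016 + 0.0000 = 0.2016.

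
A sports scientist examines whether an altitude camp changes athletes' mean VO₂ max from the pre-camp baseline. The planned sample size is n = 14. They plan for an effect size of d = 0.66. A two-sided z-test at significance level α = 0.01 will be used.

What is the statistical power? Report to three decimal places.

Noncentrality parameter: λ = d·√n = 0.66 × √14 = 2.4695
Two-sided α = 0.01 → critical value z_{0.005} = 2.576.
Power = Φ(λ − 2.576) + Φ(−λ − 2.576) = Φ(-0.106) + Φ(-5.045) = 0.4577 + 0.0000 = 0.4577.

Power ≈ 0.458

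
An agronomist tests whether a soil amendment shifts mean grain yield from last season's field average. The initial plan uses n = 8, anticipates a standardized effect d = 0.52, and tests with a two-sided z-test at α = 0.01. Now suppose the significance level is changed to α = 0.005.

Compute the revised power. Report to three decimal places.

Power ≈ 0.091

δ = d·√n = 0.52 × √8 = 1.4708 (unchanged). New critical value: z_{0.0025} = 2.807.
Revised power = Φ(δ − 2.807) + Φ(−δ − 2.807) = Φ(-1.336) + Φ(-4.278) = 0.0907 + 0.0000 = 0.0907.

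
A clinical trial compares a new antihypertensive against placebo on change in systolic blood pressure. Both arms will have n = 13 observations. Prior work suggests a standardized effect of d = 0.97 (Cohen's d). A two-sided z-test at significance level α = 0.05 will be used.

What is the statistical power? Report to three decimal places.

Noncentrality parameter: δ = d·√(n/2) = 0.97 × √(13/2) = 2.4730
Two-sided α = 0.05 → critical value z_{0.025} = 1.960.
Power = Φ(δ − 1.960) + Φ(−δ − 1.960) = Φ(0.513) + Φ(-4.433) = 0.6960 + 0.0000 = 0.6961.

Power ≈ 0.696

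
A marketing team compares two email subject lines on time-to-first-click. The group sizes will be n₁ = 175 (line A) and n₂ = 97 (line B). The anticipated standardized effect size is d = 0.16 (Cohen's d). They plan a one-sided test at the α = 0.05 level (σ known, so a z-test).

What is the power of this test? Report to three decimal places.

Noncentrality parameter: λ = d / √(1/n₁ + 1/n₂) = 0.16 / √(1/175 + 1/97) = 1.2640
One-sided α = 0.05 → critical value z_{0.05} = 1.645.
Power = Φ(λ − 1.645) = Φ(-0.381) = 0.3516.

Power ≈ 0.352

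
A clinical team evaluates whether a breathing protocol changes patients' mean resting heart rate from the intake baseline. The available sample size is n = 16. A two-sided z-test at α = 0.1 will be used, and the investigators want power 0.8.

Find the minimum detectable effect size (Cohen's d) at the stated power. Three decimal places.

d ≈ 0.622

Need Φ(δ − 1.645) = 0.8, so δ = 1.645 + 0.842 = 2.486.
(The second rejection-region term Φ(−δ − z_{α/2}) is negligible and dropped.)
δ = d·√n ⇒ d = δ/√n = 2.486/√16 = 0.6216.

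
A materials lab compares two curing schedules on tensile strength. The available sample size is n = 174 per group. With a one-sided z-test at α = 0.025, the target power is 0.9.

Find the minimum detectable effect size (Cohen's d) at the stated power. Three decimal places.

d ≈ 0.348

Required noncentrality: δ = z_{0.025} + z_{0.10} = 1.960 + 1.282 = 3.242.
δ = d·√(n/2) ⇒ d = δ/√(n/2) = 3.242/√(174/2) = 0.3475.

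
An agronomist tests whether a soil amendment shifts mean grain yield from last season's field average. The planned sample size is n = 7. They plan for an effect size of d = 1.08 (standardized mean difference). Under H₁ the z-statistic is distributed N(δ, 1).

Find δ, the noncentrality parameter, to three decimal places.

δ = d·√n = 1.08 × √7 = 2.8574

δ ≈ 2.857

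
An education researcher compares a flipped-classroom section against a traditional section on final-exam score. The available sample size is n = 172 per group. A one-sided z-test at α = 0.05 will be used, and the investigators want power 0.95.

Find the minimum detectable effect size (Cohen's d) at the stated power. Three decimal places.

d ≈ 0.355

Required noncentrality: δ = z_{0.05} + z_{0.05} = 1.645 + 1.645 = 3.290.
δ = d·√(n/2) ⇒ d = δ/√(n/2) = 3.290/√(172/2) = 0.3547.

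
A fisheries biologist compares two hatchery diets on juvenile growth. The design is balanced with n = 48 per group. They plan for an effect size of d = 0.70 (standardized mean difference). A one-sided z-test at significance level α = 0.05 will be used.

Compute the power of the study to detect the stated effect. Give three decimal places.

Power ≈ 0.963

Noncentrality parameter: δ = d·√(n/2) = 0.70 × √(48/2) = 3.4293
Critical value for a one-sided test at α = 0.05: z_α = 1.645.
Power = Φ(δ − 1.645) = Φ(1.784) = 0.9628.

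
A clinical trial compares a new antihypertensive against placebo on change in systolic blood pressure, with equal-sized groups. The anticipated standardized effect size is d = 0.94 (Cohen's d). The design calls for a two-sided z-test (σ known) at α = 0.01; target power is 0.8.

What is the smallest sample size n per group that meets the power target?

n = 27 per group

For power 0.8 need Φ(δ − z_{0.005}) = 0.8, so δ = z_{0.005} + z_{0.20} = 2.576 + 0.842 = 3.417.
(Ignoring the negligible lower-tail rejection probability gives the usual closed-form inversion.)
δ = d·√(n/2) ⇒ n = 2(δ/d)² = 2 × (3.417 / 0.94)² = 26.43.
Rounding up, n = 27 per group.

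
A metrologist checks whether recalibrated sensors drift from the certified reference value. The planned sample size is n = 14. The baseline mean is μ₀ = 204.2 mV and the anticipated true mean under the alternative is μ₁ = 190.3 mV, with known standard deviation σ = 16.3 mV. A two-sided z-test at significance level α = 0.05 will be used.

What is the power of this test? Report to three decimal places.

Standardized effect: d = |μ₁ − μ₀| / σ = |190.3 − 204.2| / 16.3 = 0.8528
Noncentrality parameter: δ = d·√n = 0.8528 × √14 = 3.1907
Two-sided α = 0.05 → critical value z_{0.025} = 1.960.
Power = Φ(δ − 1.960) + Φ(−δ − 1.960) = Φ(1.231) + Φ(-5.151) = 0.8908 + 0.0000 = 0.8908.

Power ≈ 0.891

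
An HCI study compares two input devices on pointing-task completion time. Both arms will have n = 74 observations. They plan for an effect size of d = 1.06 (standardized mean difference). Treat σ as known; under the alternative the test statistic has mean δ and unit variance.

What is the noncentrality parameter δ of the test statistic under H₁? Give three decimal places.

δ ≈ 6.448

The noncentrality parameter scales effect size by the design's sample-size factor: δ = d·√(n/2) = 1.06 × √(74/2) = 6.4477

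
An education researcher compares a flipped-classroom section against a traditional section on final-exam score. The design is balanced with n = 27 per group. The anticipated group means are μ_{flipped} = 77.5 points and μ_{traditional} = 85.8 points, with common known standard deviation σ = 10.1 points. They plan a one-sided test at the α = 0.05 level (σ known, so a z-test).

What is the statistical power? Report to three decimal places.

Power ≈ 0.915

Standardized effect: d = |μ_{flipped} − μ_{traditional}| / σ = |77.5 − 85.8| / 10.1 = 0.8218
Noncentrality parameter: δ = d·√(n/2) = 0.8218 × √(27/2) = 3.0194
Critical value for a one-sided test at α = 0.05: z_α = 1.645.
Power = P(Z > 1.645 − δ) = Φ(1.375) = 0.9154.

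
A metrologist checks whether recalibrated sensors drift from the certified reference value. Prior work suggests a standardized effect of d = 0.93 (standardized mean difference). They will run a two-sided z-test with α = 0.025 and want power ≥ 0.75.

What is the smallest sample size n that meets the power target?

Set Φ(δ − 2.241) = 0.75; then δ − 2.241 = Φ⁻¹(0.75) = 0.674, giving δ = 2.916.
(The Φ(−δ − z_{α/2}) term is vanishingly small for δ > 0 and is dropped in the standard sample-size formula.)
δ = d·√n ⇒ n = (δ/d)² = (2.916 / 0.93)² = 9.83.
Round up to the next whole unit.

n = 10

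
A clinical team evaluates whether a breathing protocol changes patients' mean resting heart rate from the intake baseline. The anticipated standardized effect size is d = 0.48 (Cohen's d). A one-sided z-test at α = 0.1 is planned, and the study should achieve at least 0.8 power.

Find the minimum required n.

n = 20

For power 0.8 need Φ(δ − z_{0.1}) = 0.8, so δ = z_{0.1} + z_{0.20} = 1.282 + 0.842 = 2.123.
δ = d·√n ⇒ n = (δ/d)² = (2.123 / 0.48)² = 19.57.
Rounding up, n = 20.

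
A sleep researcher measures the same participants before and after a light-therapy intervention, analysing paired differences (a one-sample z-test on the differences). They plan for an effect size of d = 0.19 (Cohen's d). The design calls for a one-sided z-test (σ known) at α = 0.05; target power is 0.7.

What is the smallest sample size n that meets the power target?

n = 131

Set Φ(δ − 1.645) = 0.7; then δ − 1.645 = Φ⁻¹(0.7) = 0.524, giving δ = 2.169.
δ = d·√n ⇒ n = (δ/d)² = (2.169 / 0.19)² = 130.35.
Rounding up, n = 131.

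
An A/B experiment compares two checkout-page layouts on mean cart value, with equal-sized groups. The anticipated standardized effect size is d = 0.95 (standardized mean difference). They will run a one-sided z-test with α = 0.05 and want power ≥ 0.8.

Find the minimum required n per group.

n = 14 per group

Set Φ(δ − 1.645) = 0.8; then δ − 1.645 = Φ⁻¹(0.8) = 0.842, giving δ = 2.486.
δ = d·√(n/2) ⇒ n = 2(δ/d)² = 2 × (2.486 / 0.95)² = 13.70.
Round up to the next whole unit.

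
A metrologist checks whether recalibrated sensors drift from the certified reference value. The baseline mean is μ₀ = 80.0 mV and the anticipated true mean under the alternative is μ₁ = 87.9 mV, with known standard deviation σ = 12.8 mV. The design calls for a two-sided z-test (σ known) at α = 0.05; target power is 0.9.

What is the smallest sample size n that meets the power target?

Standardized effect: d = |μ₁ − μ₀| / σ = |87.9 − 80.0| / 12.8 = 0.6172
Set Φ(δ − 1.960) = 0.9; then δ − 1.960 = Φ⁻¹(0.9) = 1.282, giving δ = 3.242.
(For δ > 0 the lower-tail rejection region contributes negligibly to power, so the one-term inversion is standard.)
δ = d·√n ⇒ n = (δ/d)² = (3.242 / 0.6172)² = 27.58.
Round up to the next whole unit.

n = 28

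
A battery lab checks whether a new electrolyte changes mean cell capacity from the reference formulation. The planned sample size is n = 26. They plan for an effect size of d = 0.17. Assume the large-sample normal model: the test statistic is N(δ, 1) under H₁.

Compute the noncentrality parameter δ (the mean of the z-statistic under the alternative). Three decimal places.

δ ≈ 0.867

δ = d·√n = 0.17 × √26 = 0.8668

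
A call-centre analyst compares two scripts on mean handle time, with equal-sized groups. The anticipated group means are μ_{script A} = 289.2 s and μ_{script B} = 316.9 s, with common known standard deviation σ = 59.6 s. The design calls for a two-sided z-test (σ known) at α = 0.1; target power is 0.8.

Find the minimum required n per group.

Standardized effect: d = |μ_{script A} − μ_{script B}| / σ = |289.2 − 316.9| / 59.6 = 0.4648
For power 0.8 need Φ(δ − z_{0.05}) = 0.8, so δ = z_{0.05} + z_{0.20} = 1.645 + 0.842 = 2.486.
(Ignoring the negligible lower-tail rejection probability gives the usual closed-form inversion.)
δ = d·√(n/2) ⇒ n = 2(δ/d)² = 2 × (2.486 / 0.4648)² = 57.24.
Rounding up, n = 58 per group.

n = 58 per group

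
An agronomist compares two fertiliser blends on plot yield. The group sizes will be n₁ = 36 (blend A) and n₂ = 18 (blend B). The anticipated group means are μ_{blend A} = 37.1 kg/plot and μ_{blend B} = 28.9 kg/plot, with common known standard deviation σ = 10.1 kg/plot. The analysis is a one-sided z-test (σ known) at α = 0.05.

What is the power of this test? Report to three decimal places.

Power ≈ 0.879

Standardized effect: d = |μ_{blend A} − μ_{blend B}| / σ = |37.1 − 28.9| / 10.1 = 0.8119
Noncentrality parameter: λ = d / √(1/n₁ + 1/n₂) = 0.8119 / √(1/36 + 1/18) = 2.8124
One-sided α = 0.05 → critical value z_{0.05} = 1.645.
Power = Φ(λ − 1.645) = Φ(1.168) = 0.8785.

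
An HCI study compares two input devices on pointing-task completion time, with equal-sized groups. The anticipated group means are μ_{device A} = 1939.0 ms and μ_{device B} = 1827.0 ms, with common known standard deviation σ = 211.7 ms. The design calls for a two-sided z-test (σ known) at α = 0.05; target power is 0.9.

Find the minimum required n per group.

n = 76 per group

Standardized effect: d = |μ_{device A} − μ_{device B}| / σ = |1939.0 − 1827.0| / 211.7 = 0.5291
Set Φ(δ − 1.960) = 0.9; then δ − 1.960 = Φ⁻¹(0.9) = 1.282, giving δ = 3.242.
(Ignoring the negligible lower-tail rejection probability gives the usual closed-form inversion.)
δ = d·√(n/2) ⇒ n = 2(δ/d)² = 2 × (3.242 / 0.5291)² = 75.08.
Rounding up, n = 76 per group.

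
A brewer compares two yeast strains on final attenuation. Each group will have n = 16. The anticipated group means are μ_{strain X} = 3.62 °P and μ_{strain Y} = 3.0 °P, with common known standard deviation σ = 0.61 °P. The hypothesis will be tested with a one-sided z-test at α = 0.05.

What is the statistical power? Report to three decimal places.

Power ≈ 0.891

Standardized effect: d = |μ_{strain X} − μ_{strain Y}| / σ = |3.62 − 3.0| / 0.61 = 1.0164
Noncentrality parameter: δ = d·√(n/2) = 1.0164 × √(16/2) = 2.8748
Critical value for a one-sided test at α = 0.05: z_α = 1.645.
Power = P(Z > 1.645 − δ) = Φ(1.230) = 0.8906.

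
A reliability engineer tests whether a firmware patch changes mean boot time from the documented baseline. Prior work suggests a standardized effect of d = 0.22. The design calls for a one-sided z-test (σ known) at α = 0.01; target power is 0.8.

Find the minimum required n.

n = 208

Set Φ(δ − 2.326) = 0.8; then δ − 2.326 = Φ⁻¹(0.8) = 0.842, giving δ = 3.168.
δ = d·√n ⇒ n = (δ/d)² = (3.168 / 0.22)² = 207.36.
Round up to the next whole unit.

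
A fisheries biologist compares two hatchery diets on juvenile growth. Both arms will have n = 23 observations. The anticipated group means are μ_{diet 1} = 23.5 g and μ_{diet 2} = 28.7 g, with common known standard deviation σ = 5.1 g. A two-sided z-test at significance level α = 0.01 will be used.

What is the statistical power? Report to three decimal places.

Power ≈ 0.811

Standardized effect: d = |μ_{diet 1} − μ_{diet 2}| / σ = |23.5 − 28.7| / 5.1 = 1.0196
Noncentrality parameter: δ = d·√(n/2) = 1.0196 × √(23/2) = 3.4577
Critical value for a two-sided test at α = 0.01: z_{α/2} = 2.576.
Power = Φ(δ − 2.576) + Φ(−δ − 2.576) = Φ(0.882) + Φ(-6.033) = 0.8111 + 0.0000 = 0.8111.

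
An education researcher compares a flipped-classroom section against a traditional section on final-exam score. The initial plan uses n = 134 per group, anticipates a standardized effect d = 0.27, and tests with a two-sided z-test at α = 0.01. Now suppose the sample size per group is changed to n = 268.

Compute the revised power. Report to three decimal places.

Power ≈ 0.709

With n = 268 per group: δ = d·√(n/2) = 0.27 × √(268/2) = 3.1255. Critical value z_{0.005} = 2.576.
Revised power = Φ(δ − 2.576) + Φ(−δ − 2.576) = Φ(0.550) + Φ(-5.701) = 0.7087 + 0.0000 = 0.7087.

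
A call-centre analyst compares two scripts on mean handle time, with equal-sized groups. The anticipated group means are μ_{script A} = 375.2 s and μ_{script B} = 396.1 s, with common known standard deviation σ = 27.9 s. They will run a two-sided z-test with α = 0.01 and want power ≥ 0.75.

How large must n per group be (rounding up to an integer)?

Standardized effect: d = |μ_{script A} − μ_{script B}| / σ = |375.2 − 396.1| / 27.9 = 0.7491
Set Φ(δ − 2.576) = 0.75; then δ − 2.576 = Φ⁻¹(0.75) = 0.674, giving δ = 3.250.
(For δ > 0 the lower-tail rejection region contributes negligibly to power, so the one-term inversion is standard.)
δ = d·√(n/2) ⇒ n = 2(δ/d)² = 2 × (3.250 / 0.7491)² = 37.65.
Round up to the next whole unit.

n = 38 per group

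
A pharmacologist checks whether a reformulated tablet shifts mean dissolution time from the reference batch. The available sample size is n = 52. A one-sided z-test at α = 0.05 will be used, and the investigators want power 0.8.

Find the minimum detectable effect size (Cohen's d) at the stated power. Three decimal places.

Required noncentrality: δ = z_{0.05} + z_{0.20} = 1.645 + 0.842 = 2.486.
δ = d·√n ⇒ d = δ/√n = 2.486/√52 = 0.3448.

d ≈ 0.345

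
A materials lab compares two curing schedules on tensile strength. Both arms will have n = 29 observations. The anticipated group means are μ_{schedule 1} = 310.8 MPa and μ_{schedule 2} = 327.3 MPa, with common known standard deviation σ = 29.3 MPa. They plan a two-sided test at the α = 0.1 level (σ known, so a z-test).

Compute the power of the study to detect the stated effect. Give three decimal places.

Power ≈ 0.691

Standardized effect: d = |μ_{schedule 1} − μ_{schedule 2}| / σ = |310.8 − 327.3| / 29.3 = 0.5631
Noncentrality parameter: δ = d·√(n/2) = 0.5631 × √(29/2) = 2.1444
Two-sided α = 0.1 → critical value z_{0.05} = 1.645.
Power = Φ(δ − 1.645) + Φ(−δ − 1.645) = Φ(0.500) + Φ(-3.789) = 0.6913 + 0.0001 = 0.6914.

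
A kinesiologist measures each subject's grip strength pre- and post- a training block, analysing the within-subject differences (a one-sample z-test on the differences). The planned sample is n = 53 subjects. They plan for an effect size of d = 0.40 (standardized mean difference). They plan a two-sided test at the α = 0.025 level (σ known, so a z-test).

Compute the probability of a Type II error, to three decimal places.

Noncentrality parameter: δ = d·√n = 0.40 × √53 = 2.9120
Two-sided α = 0.025 → critical value z_{0.0125} = 2.241.
Power = Φ(δ − 2.241) + Φ(−δ − 2.241) = Φ(0.671) + Φ(-5.153) = 0.7488 + 0.0000 = 0.7488.
Type II error: β = 1 − power = 1 − 0.7488 = 0.2512.

β ≈ 0.251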